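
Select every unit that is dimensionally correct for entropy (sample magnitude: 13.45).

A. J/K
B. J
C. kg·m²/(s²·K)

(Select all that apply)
A, C

entropy has SI base units: kg * m^2 / (s^2 * K)

Checking each option against kg * m^2 / (s^2 * K):
  A. J/K: ✓ matches
  B. J: ✗ does not match
  C. kg·m²/(s²·K): ✓ matches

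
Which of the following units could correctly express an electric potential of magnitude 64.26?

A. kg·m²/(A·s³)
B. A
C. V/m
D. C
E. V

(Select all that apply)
A, E

electric potential has SI base units: kg * m^2 / (A * s^3)

Checking each option against kg * m^2 / (A * s^3):
  A. kg·m²/(A·s³): ✓ matches
  B. A: ✗ does not match
  C. V/m: ✗ does not match
  D. C: ✗ does not match
  E. V: ✓ matches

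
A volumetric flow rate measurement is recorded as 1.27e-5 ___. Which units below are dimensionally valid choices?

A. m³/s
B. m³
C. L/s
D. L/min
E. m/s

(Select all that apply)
A, C, D

volumetric flow rate has SI base units: m^3 / s

Checking each option against m^3 / s:
  A. m³/s: ✓ matches
  B. m³: ✗ does not match
  C. L/s: ✓ matches
  D. L/min: ✓ matches
  E. m/s: ✗ does not match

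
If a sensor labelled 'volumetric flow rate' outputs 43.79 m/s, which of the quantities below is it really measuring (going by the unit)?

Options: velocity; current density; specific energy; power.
velocity

volumetric flow rate should have units dimensionally equivalent to m^3 / s (e.g. m³/s).
The given unit 'm/s' reduces to m / s. Of the listed options, that is the dimensionality of velocity.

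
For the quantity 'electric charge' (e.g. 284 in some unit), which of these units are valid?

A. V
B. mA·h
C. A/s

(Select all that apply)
B

electric charge has SI base units: A * s

Checking each option against A * s:
  A. V: ✗ does not match
  B. mA·h: ✓ matches
  C. A/s: ✗ does not match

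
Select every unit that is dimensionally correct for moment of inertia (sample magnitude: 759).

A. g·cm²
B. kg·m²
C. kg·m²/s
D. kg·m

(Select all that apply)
A, B

moment of inertia has SI base units: kg * m^2

Checking each option against kg * m^2:
  A. g·cm²: ✓ matches
  B. kg·m²: ✓ matches
  C. kg·m²/s: ✗ does not match
  D. kg·m: ✗ does not match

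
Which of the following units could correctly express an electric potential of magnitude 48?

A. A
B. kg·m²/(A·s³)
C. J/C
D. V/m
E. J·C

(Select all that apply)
B, C

electric potential has SI base units: kg * m^2 / (A * s^3)

Checking each option against kg * m^2 / (A * s^3):
  A. A: ✗ does not match
  B. kg·m²/(A·s³): ✓ matches
  C. J/C: ✓ matches
  D. V/m: ✗ does not match
  E. J·C: ✗ does not match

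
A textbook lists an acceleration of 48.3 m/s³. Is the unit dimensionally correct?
No

acceleration has SI base units: m / s^2
m/s³ does NOT reduce to m / s^2; a valid unit for acceleration would be e.g. m/s².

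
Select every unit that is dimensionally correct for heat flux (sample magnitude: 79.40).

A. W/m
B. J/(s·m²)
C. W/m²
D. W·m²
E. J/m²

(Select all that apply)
B, C

heat flux has SI base units: kg / s^3

Checking each option against kg / s^3:
  A. W/m: ✗ does not match
  B. J/(s·m²): ✓ matches
  C. W/m²: ✓ matches
  D. W·m²: ✗ does not match
  E. J/m²: ✗ does not match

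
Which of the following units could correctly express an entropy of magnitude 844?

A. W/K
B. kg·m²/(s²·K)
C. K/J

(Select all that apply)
B

entropy has SI base units: kg * m^2 / (s^2 * K)

Checking each option against kg * m^2 / (s^2 * K):
  A. W/K: ✗ does not match
  B. kg·m²/(s²·K): ✓ matches
  C. K/J: ✗ does not match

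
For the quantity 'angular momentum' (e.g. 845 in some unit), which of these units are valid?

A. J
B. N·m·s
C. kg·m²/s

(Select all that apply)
B, C

angular momentum has SI base units: kg * m^2 / s

Checking each option against kg * m^2 / s:
  A. J: ✗ does not match
  B. N·m·s: ✓ matches
  C. kg·m²/s: ✓ matches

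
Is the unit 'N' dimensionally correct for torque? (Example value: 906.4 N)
No

torque has SI base units: kg * m^2 / s^2
N does NOT reduce to kg * m^2 / s^2; a valid unit for torque would be e.g. N·m.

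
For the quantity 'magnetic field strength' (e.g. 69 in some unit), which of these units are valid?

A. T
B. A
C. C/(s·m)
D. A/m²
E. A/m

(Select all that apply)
C, E

magnetic field strength has SI base units: A / m

Checking each option against A / m:
  A. T: ✗ does not match
  B. A: ✗ does not match
  C. C/(s·m): ✓ matches
  D. A/m²: ✗ does not match
  E. A/m: ✓ matches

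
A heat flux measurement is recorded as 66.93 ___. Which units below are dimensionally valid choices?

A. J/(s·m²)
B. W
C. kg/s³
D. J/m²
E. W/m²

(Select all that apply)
A, C, E

heat flux has SI base units: kg / s^3

Checking each option against kg / s^3:
  A. J/(s·m²): ✓ matches
  B. W: ✗ does not match
  C. kg/s³: ✓ matches
  D. J/m²: ✗ does not match
  E. W/m²: ✓ matches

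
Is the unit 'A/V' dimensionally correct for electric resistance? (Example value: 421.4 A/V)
No

electric resistance has SI base units: kg * m^2 / (A^2 * s^3)
A/V does NOT reduce to kg * m^2 / (A^2 * s^3); a valid unit for electric resistance would be e.g. Ω.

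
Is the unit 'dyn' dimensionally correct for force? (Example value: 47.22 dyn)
Yes

force has SI base units: kg * m / s^2
dyn reduces to the same SI base units, so it is a valid unit for force.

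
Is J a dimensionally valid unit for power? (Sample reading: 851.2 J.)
No

power has SI base units: kg * m^2 / s^3
J does NOT reduce to kg * m^2 / s^3; a valid unit for power would be e.g. W.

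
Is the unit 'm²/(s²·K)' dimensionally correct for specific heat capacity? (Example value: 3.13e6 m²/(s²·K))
Yes

specific heat capacity has SI base units: m^2 / (s^2 * K)
m²/(s²·K) reduces to the same SI base units, so it is a valid unit for specific heat capacity.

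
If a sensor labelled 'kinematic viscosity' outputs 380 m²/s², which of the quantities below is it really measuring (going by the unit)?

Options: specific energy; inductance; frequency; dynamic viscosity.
specific energy

kinematic viscosity should have units dimensionally equivalent to m^2 / s (e.g. m²/s).
The given unit 'm²/s²' reduces to m^2 / s^2. Of the listed options, that is the dimensionality of specific energy.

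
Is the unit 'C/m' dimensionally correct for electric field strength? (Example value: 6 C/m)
No

electric field strength has SI base units: kg * m / (A * s^3)
C/m does NOT reduce to kg * m / (A * s^3); a valid unit for electric field strength would be e.g. V/m.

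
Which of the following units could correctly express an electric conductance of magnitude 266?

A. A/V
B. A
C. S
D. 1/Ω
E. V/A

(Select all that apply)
A, C, D

electric conductance has SI base units: A^2 * s^3 / (kg * m^2)

Checking each option against A^2 * s^3 / (kg * m^2):
  A. A/V: ✓ matches
  B. A: ✗ does not match
  C. S: ✓ matches
  D. 1/Ω: ✓ matches
  E. V/A: ✗ does not match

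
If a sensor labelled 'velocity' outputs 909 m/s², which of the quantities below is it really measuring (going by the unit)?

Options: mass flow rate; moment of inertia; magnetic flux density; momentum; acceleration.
acceleration

velocity should have units dimensionally equivalent to m / s (e.g. m/s).
The given unit 'm/s²' reduces to m / s^2. Of the listed options, that is the dimensionality of acceleration.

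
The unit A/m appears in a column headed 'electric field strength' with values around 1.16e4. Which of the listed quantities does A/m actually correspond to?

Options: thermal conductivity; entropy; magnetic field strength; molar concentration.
magnetic field strength

electric field strength should have units dimensionally equivalent to kg * m / (A * s^3) (e.g. V/m).
The given unit 'A/m' reduces to A / m. Of the listed options, that is the dimensionality of magnetic field strength.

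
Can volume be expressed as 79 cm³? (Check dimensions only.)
Yes

volume has SI base units: m^3
cm³ reduces to the same SI base units, so it is a valid unit for volume.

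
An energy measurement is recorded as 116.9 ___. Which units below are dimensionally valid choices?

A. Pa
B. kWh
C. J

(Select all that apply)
B, C

energy has SI base units: kg * m^2 / s^2

Checking each option against kg * m^2 / s^2:
  A. Pa: ✗ does not match
  B. kWh: ✓ matches
  C. J: ✓ matches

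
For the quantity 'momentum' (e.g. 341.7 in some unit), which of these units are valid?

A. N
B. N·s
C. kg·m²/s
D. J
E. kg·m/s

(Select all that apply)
B, E

momentum has SI base units: kg * m / s

Checking each option against kg * m / s:
  A. N: ✗ does not match
  B. N·s: ✓ matches
  C. kg·m²/s: ✗ does not match
  D. J: ✗ does not match
  E. kg·m/s: ✓ matches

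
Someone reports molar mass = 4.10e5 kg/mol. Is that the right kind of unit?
Yes

molar mass has SI base units: kg / mol
kg/mol reduces to the same SI base units, so it is a valid unit for molar mass.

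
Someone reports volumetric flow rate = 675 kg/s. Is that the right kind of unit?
No

volumetric flow rate has SI base units: m^3 / s
kg/s does NOT reduce to m^3 / s; a valid unit for volumetric flow rate would be e.g. m³/s.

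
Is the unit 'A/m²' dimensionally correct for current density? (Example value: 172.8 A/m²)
Yes

current density has SI base units: A / m^2
A/m² reduces to the same SI base units, so it is a valid unit for current density.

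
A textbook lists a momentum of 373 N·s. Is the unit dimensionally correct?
Yes

momentum has SI base units: kg * m / s
N·s reduces to the same SI base units, so it is a valid unit for momentum.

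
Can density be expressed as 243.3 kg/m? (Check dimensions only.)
No

density has SI base units: kg / m^3
kg/m does NOT reduce to kg / m^3; a valid unit for density would be e.g. kg/m³.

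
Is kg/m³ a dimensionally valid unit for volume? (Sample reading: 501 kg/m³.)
No

volume has SI base units: m^3
kg/m³ does NOT reduce to m^3; a valid unit for volume would be e.g. m³.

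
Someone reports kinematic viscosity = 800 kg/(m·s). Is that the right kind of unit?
No

kinematic viscosity has SI base units: m^2 / s
kg/(m·s) does NOT reduce to m^2 / s; a valid unit for kinematic viscosity would be e.g. m²/s.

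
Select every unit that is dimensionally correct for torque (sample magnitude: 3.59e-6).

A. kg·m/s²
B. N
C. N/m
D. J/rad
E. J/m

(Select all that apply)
D

torque has SI base units: kg * m^2 / s^2

Checking each option against kg * m^2 / s^2:
  A. kg·m/s²: ✗ does not match
  B. N: ✗ does not match
  C. N/m: ✗ does not match
  D. J/rad: ✓ matches
  E. J/m: ✗ does not match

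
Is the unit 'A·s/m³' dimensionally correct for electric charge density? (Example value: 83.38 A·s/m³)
Yes

electric charge density has SI base units: A * s / m^3
A·s/m³ reduces to the same SI base units, so it is a valid unit for electric charge density.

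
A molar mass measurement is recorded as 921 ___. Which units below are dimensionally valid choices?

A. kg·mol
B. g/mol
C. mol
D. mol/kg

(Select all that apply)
B

molar mass has SI base units: kg / mol

Checking each option against kg / mol:
  A. kg·mol: ✗ does not match
  B. g/mol: ✓ matches
  C. mol: ✗ does not match
  D. mol/kg: ✗ does not match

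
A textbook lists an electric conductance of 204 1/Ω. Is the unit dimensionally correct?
Yes

electric conductance has SI base units: A^2 * s^3 / (kg * m^2)
1/Ω reduces to the same SI base units, so it is a valid unit for electric conductance.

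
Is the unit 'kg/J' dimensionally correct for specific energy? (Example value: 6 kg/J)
No

specific energy has SI base units: m^2 / s^2
kg/J does NOT reduce to m^2 / s^2; a valid unit for specific energy would be e.g. J/kg.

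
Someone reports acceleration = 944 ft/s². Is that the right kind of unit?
Yes

acceleration has SI base units: m / s^2
ft/s² reduces to the same SI base units, so it is a valid unit for acceleration.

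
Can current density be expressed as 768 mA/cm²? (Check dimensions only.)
Yes

current density has SI base units: A / m^2
mA/cm² reduces to the same SI base units, so it is a valid unit for current density.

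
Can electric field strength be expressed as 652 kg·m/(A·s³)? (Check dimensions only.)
Yes

electric field strength has SI base units: kg * m / (A * s^3)
kg·m/(A·s³) reduces to the same SI base units, so it is a valid unit for electric field strength.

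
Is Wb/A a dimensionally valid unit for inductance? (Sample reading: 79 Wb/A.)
Yes

inductance has SI base units: kg * m^2 / (A^2 * s^2)
Wb/A reduces to the same SI base units, so it is a valid unit for inductance.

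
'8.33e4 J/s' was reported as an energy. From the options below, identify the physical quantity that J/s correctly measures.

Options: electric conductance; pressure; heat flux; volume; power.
power

energy should have units dimensionally equivalent to kg * m^2 / s^2 (e.g. J).
The given unit 'J/s' reduces to kg * m^2 / s^3. Of the listed options, that is the dimensionality of power.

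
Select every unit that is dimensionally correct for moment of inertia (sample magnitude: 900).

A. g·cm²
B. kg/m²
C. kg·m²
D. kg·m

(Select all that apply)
A, C

moment of inertia has SI base units: kg * m^2

Checking each option against kg * m^2:
  A. g·cm²: ✓ matches
  B. kg/m²: ✗ does not match
  C. kg·m²: ✓ matches
  D. kg·m: ✗ does not match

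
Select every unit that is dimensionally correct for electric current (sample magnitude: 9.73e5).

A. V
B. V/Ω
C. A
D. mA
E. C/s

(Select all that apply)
B, C, D, E

electric current has SI base units: A

Checking each option against A:
  A. V: ✗ does not match
  B. V/Ω: ✓ matches
  C. A: ✓ matches
  D. mA: ✓ matches
  E. C/s: ✓ matches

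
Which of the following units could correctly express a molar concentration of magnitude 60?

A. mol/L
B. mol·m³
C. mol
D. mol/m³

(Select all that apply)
A, D

molar concentration has SI base units: mol / m^3

Checking each option against mol / m^3:
  A. mol/L: ✓ matches
  B. mol·m³: ✗ does not match
  C. mol: ✗ does not match
  D. mol/m³: ✓ matches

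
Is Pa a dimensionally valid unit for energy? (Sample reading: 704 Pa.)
No

energy has SI base units: kg * m^2 / s^2
Pa does NOT reduce to kg * m^2 / s^2; a valid unit for energy would be e.g. J.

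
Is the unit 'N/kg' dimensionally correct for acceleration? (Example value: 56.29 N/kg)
Yes

acceleration has SI base units: m / s^2
N/kg reduces to the same SI base units, so it is a valid unit for acceleration.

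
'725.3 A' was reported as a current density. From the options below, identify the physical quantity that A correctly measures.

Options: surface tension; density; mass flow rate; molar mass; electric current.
electric current

current density should have units dimensionally equivalent to A / m^2 (e.g. A/m²).
The given unit 'A' reduces to A. Of the listed options, that is the dimensionality of electric current.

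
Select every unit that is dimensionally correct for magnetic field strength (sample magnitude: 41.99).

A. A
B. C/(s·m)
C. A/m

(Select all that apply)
B, C

magnetic field strength has SI base units: A / m

Checking each option against A / m:
  A. A: ✗ does not match
  B. C/(s·m): ✓ matches
  C. A/m: ✓ matches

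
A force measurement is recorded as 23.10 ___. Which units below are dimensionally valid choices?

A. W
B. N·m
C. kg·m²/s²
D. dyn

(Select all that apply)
D

force has SI base units: kg * m / s^2

Checking each option against kg * m / s^2:
  A. W: ✗ does not match
  B. N·m: ✗ does not match
  C. kg·m²/s²: ✗ does not match
  D. dyn: ✓ matches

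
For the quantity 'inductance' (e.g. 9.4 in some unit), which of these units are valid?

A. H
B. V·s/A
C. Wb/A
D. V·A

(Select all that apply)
A, B, C

inductance has SI base units: kg * m^2 / (A^2 * s^2)

Checking each option against kg * m^2 / (A^2 * s^2):
  A. H: ✓ matches
  B. V·s/A: ✓ matches
  C. Wb/A: ✓ matches
  D. V·A: ✗ does not match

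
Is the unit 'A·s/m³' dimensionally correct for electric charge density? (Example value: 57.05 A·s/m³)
Yes

electric charge density has SI base units: A * s / m^3
A·s/m³ reduces to the same SI base units, so it is a valid unit for electric charge density.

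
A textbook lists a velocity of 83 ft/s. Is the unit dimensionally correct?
Yes

velocity has SI base units: m / s
ft/s reduces to the same SI base units, so it is a valid unit for velocity.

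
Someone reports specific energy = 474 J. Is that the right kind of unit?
No

specific energy has SI base units: m^2 / s^2
J does NOT reduce to m^2 / s^2; a valid unit for specific energy would be e.g. J/kg.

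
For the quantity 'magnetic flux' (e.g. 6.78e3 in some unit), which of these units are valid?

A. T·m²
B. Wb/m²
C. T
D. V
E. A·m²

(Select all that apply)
A

magnetic flux has SI base units: kg * m^2 / (A * s^2)

Checking each option against kg * m^2 / (A * s^2):
  A. T·m²: ✓ matches
  B. Wb/m²: ✗ does not match
  C. T: ✗ does not match
  D. V: ✗ does not match
  E. A·m²: ✗ does not match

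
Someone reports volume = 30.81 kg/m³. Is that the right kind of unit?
No

volume has SI base units: m^3
kg/m³ does NOT reduce to m^3; a valid unit for volume would be e.g. m³.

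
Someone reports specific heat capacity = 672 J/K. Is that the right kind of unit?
No

specific heat capacity has SI base units: m^2 / (s^2 * K)
J/K does NOT reduce to m^2 / (s^2 * K); a valid unit for specific heat capacity would be e.g. J/(kg·K).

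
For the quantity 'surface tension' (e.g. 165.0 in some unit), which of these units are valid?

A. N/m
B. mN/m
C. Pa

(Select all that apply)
A, B

surface tension has SI base units: kg / s^2

Checking each option against kg / s^2:
  A. N/m: ✓ matches
  B. mN/m: ✓ matches
  C. Pa: ✗ does not match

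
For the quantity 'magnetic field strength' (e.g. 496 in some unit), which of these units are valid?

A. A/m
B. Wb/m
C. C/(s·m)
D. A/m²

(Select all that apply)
A, C

magnetic field strength has SI base units: A / m

Checking each option against A / m:
  A. A/m: ✓ matches
  B. Wb/m: ✗ does not match
  C. C/(s·m): ✓ matches
  D. A/m²: ✗ does not match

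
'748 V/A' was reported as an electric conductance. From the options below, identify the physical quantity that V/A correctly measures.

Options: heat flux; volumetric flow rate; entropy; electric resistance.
electric resistance

electric conductance should have units dimensionally equivalent to A^2 * s^3 / (kg * m^2) (e.g. S).
The given unit 'V/A' reduces to kg * m^2 / (A^2 * s^3). Of the listed options, that is the dimensionality of electric resistance.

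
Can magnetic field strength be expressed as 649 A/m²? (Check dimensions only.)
No

magnetic field strength has SI base units: A / m
A/m² does NOT reduce to A / m; a valid unit for magnetic field strength would be e.g. A/m.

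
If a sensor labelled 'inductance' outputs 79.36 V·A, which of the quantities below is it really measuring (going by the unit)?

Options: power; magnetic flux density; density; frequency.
power

inductance should have units dimensionally equivalent to kg * m^2 / (A^2 * s^2) (e.g. H).
The given unit 'V·A' reduces to kg * m^2 / s^3. Of the listed options, that is the dimensionality of power.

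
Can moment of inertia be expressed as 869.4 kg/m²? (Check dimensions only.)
No

moment of inertia has SI base units: kg * m^2
kg/m² does NOT reduce to kg * m^2; a valid unit for moment of inertia would be e.g. kg·m².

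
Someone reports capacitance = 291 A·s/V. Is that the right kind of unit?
Yes

capacitance has SI base units: A^2 * s^4 / (kg * m^2)
A·s/V reduces to the same SI base units, so it is a valid unit for capacitance.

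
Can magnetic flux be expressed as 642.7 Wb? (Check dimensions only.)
Yes

magnetic flux has SI base units: kg * m^2 / (A * s^2)
Wb reduces to the same SI base units, so it is a valid unit for magnetic flux.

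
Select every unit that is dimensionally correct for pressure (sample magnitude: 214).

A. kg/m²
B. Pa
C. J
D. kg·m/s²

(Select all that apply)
B

pressure has SI base units: kg / (m * s^2)

Checking each option against kg / (m * s^2):
  A. kg/m²: ✗ does not match
  B. Pa: ✓ matches
  C. J: ✗ does not match
  D. kg·m/s²: ✗ does not match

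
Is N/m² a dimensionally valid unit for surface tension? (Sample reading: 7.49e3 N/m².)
No

surface tension has SI base units: kg / s^2
N/m² does NOT reduce to kg / s^2; a valid unit for surface tension would be e.g. N/m.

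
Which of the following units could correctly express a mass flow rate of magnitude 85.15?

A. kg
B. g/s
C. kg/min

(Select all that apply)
B, C

mass flow rate has SI base units: kg / s

Checking each option against kg / s:
  A. kg: ✗ does not match
  B. g/s: ✓ matches
  C. kg/min: ✓ matches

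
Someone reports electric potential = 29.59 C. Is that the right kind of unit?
No

electric potential has SI base units: kg * m^2 / (A * s^3)
C does NOT reduce to kg * m^2 / (A * s^3); a valid unit for electric potential would be e.g. V.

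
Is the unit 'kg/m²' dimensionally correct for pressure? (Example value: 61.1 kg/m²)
No

pressure has SI base units: kg / (m * s^2)
kg/m² does NOT reduce to kg / (m * s^2); a valid unit for pressure would be e.g. Pa.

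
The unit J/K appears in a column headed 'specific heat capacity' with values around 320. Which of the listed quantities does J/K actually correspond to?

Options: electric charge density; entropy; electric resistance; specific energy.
entropy

specific heat capacity should have units dimensionally equivalent to m^2 / (s^2 * K) (e.g. J/(kg·K)).
The given unit 'J/K' reduces to kg * m^2 / (s^2 * K). Of the listed options, that is the dimensionality of entropy.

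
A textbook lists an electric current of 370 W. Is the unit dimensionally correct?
No

electric current has SI base units: A
W does NOT reduce to A; a valid unit for electric current would be e.g. A.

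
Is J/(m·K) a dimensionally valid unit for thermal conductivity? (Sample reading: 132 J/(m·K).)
No

thermal conductivity has SI base units: kg * m / (s^3 * K)
J/(m·K) does NOT reduce to kg * m / (s^3 * K); a valid unit for thermal conductivity would be e.g. W/(m·K).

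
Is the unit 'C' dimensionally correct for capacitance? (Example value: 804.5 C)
No

capacitance has SI base units: A^2 * s^4 / (kg * m^2)
C does NOT reduce to A^2 * s^4 / (kg * m^2); a valid unit for capacitance would be e.g. F.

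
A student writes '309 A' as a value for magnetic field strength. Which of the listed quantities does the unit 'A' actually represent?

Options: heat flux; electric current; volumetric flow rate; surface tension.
electric current

magnetic field strength should have units dimensionally equivalent to A / m (e.g. A/m).
The given unit 'A' reduces to A. Of the listed options, that is the dimensionality of electric current.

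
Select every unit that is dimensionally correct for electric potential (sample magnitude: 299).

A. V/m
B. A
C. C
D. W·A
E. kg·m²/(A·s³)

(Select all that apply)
E

electric potential has SI base units: kg * m^2 / (A * s^3)

Checking each option against kg * m^2 / (A * s^3):
  A. V/m: ✗ does not match
  B. A: ✗ does not match
  C. C: ✗ does not match
  D. W·A: ✗ does not match
  E. kg·m²/(A·s³): ✓ matches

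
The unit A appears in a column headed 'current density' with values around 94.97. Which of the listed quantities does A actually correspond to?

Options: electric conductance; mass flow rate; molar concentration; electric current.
electric current

current density should have units dimensionally equivalent to A / m^2 (e.g. A/m²).
The given unit 'A' reduces to A. Of the listed options, that is the dimensionality of electric current.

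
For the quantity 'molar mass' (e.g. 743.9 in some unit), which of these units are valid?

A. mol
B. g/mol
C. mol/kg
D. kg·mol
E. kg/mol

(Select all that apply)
B, E

molar mass has SI base units: kg / mol

Checking each option against kg / mol:
  A. mol: ✗ does not match
  B. g/mol: ✓ matches
  C. mol/kg: ✗ does not match
  D. kg·mol: ✗ does not match
  E. kg/mol: ✓ matches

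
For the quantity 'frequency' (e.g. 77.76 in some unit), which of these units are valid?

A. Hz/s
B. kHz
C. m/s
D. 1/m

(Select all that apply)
B

frequency has SI base units: 1 / s

Checking each option against 1 / s:
  A. Hz/s: ✗ does not match
  B. kHz: ✓ matches
  C. m/s: ✗ does not match
  D. 1/m: ✗ does not match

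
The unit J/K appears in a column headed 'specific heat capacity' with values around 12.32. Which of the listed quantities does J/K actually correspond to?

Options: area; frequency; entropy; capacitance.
entropy

specific heat capacity should have units dimensionally equivalent to m^2 / (s^2 * K) (e.g. J/(kg·K)).
The given unit 'J/K' reduces to kg * m^2 / (s^2 * K). Of the listed options, that is the dimensionality of entropy.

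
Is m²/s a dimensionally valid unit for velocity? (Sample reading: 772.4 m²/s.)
No

velocity has SI base units: m / s
m²/s does NOT reduce to m / s; a valid unit for velocity would be e.g. m/s.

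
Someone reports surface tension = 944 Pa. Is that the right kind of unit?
No

surface tension has SI base units: kg / s^2
Pa does NOT reduce to kg / s^2; a valid unit for surface tension would be e.g. N/m.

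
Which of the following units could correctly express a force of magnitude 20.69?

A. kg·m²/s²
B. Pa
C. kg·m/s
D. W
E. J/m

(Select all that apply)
E

force has SI base units: kg * m / s^2

Checking each option against kg * m / s^2:
  A. kg·m²/s²: ✗ does not match
  B. Pa: ✗ does not match
  C. kg·m/s: ✗ does not match
  D. W: ✗ does not match
  E. J/m: ✓ matches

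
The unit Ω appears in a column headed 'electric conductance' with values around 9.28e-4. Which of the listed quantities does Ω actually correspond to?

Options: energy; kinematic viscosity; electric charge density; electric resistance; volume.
electric resistance

electric conductance should have units dimensionally equivalent to A^2 * s^3 / (kg * m^2) (e.g. S).
The given unit 'Ω' reduces to kg * m^2 / (A^2 * s^3). Of the listed options, that is the dimensionality of electric resistance.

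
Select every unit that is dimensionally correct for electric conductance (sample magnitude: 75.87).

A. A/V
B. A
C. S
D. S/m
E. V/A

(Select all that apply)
A, C

electric conductance has SI base units: A^2 * s^3 / (kg * m^2)

Checking each option against A^2 * s^3 / (kg * m^2):
  A. A/V: ✓ matches
  B. A: ✗ does not match
  C. S: ✓ matches
  D. S/m: ✗ does not match
  E. V/A: ✗ does not match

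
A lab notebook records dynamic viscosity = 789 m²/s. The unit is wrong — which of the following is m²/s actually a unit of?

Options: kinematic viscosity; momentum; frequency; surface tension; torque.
kinematic viscosity

dynamic viscosity should have units dimensionally equivalent to kg / (m * s) (e.g. Pa·s).
The given unit 'm²/s' reduces to m^2 / s. Of the listed options, that is the dimensionality of kinematic viscosity.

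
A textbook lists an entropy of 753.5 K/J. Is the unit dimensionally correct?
No

entropy has SI base units: kg * m^2 / (s^2 * K)
K/J does NOT reduce to kg * m^2 / (s^2 * K); a valid unit for entropy would be e.g. J/K.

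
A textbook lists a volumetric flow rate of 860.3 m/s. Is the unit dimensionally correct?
No

volumetric flow rate has SI base units: m^3 / s
m/s does NOT reduce to m^3 / s; a valid unit for volumetric flow rate would be e.g. m³/s.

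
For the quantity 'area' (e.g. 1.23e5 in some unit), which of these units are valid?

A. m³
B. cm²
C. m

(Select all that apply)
B

area has SI base units: m^2

Checking each option against m^2:
  A. m³: ✗ does not match
  B. cm²: ✓ matches
  C. m: ✗ does not match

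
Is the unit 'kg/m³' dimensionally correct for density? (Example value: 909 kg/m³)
Yes

density has SI base units: kg / m^3
kg/m³ reduces to the same SI base units, so it is a valid unit for density.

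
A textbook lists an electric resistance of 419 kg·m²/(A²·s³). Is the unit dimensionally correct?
Yes

electric resistance has SI base units: kg * m^2 / (A^2 * s^3)
kg·m²/(A²·s³) reduces to the same SI base units, so it is a valid unit for electric resistance.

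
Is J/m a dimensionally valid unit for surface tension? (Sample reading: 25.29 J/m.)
No

surface tension has SI base units: kg / s^2
J/m does NOT reduce to kg / s^2; a valid unit for surface tension would be e.g. N/m.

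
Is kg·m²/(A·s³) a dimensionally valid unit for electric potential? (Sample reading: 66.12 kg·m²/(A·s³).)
Yes

electric potential has SI base units: kg * m^2 / (A * s^3)
kg·m²/(A·s³) reduces to the same SI base units, so it is a valid unit for electric potential.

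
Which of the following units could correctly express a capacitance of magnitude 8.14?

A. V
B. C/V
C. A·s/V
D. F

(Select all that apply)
B, C, D

capacitance has SI base units: A^2 * s^4 / (kg * m^2)

Checking each option against A^2 * s^4 / (kg * m^2):
  A. V: ✗ does not match
  B. C/V: ✓ matches
  C. A·s/V: ✓ matches
  D. F: ✓ matches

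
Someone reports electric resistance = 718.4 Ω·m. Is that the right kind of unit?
No

electric resistance has SI base units: kg * m^2 / (A^2 * s^3)
Ω·m does NOT reduce to kg * m^2 / (A^2 * s^3); a valid unit for electric resistance would be e.g. Ω.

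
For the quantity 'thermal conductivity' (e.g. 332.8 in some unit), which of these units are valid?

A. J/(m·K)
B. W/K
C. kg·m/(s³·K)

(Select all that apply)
C

thermal conductivity has SI base units: kg * m / (s^3 * K)

Checking each option against kg * m / (s^3 * K):
  A. J/(m·K): ✗ does not match
  B. W/K: ✗ does not match
  C. kg·m/(s³·K): ✓ matches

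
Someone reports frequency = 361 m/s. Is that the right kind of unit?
No

frequency has SI base units: 1 / s
m/s does NOT reduce to 1 / s; a valid unit for frequency would be e.g. Hz.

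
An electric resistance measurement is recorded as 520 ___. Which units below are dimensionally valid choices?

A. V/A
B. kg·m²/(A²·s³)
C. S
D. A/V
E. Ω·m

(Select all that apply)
A, B

electric resistance has SI base units: kg * m^2 / (A^2 * s^3)

Checking each option against kg * m^2 / (A^2 * s^3):
  A. V/A: ✓ matches
  B. kg·m²/(A²·s³): ✓ matches
  C. S: ✗ does not match
  D. A/V: ✗ does not match
  E. Ω·m: ✗ does not match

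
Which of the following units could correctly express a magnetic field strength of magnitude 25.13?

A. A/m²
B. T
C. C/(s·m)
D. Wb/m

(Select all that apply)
C

magnetic field strength has SI base units: A / m

Checking each option against A / m:
  A. A/m²: ✗ does not match
  B. T: ✗ does not match
  C. C/(s·m): ✓ matches
  D. Wb/m: ✗ does not match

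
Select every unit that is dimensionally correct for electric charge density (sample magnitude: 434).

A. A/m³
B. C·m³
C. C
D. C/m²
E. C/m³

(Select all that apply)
E

electric charge density has SI base units: A * s / m^3

Checking each option against A * s / m^3:
  A. A/m³: ✗ does not match
  B. C·m³: ✗ does not match
  C. C: ✗ does not match
  D. C/m²: ✗ does not match
  E. C/m³: ✓ matches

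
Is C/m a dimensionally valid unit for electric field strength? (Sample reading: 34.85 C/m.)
No

electric field strength has SI base units: kg * m / (A * s^3)
C/m does NOT reduce to kg * m / (A * s^3); a valid unit for electric field strength would be e.g. V/m.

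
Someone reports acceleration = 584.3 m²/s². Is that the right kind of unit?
No

acceleration has SI base units: m / s^2
m²/s² does NOT reduce to m / s^2; a valid unit for acceleration would be e.g. m/s².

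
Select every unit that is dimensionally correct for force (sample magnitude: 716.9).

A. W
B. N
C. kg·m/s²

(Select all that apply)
B, C

force has SI base units: kg * m / s^2

Checking each option against kg * m / s^2:
  A. W: ✗ does not match
  B. N: ✓ matches
  C. kg·m/s²: ✓ matches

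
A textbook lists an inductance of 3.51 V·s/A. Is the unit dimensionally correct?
Yes

inductance has SI base units: kg * m^2 / (A^2 * s^2)
V·s/A reduces to the same SI base units, so it is a valid unit for inductance.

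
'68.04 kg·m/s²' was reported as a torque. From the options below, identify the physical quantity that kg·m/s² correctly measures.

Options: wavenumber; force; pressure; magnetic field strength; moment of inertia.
force

torque should have units dimensionally equivalent to kg * m^2 / s^2 (e.g. N·m).
The given unit 'kg·m/s²' reduces to kg * m / s^2. Of the listed options, that is the dimensionality of force.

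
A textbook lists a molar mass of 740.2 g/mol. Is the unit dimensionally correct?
Yes

molar mass has SI base units: kg / mol
g/mol reduces to the same SI base units, so it is a valid unit for molar mass.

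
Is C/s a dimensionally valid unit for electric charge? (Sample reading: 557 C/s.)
No

electric charge has SI base units: A * s
C/s does NOT reduce to A * s; a valid unit for electric charge would be e.g. C.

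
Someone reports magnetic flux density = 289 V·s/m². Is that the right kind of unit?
Yes

magnetic flux density has SI base units: kg / (A * s^2)
V·s/m² reduces to the same SI base units, so it is a valid unit for magnetic flux density.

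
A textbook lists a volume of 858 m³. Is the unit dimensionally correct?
Yes

volume has SI base units: m^3
m³ reduces to the same SI base units, so it is a valid unit for volume.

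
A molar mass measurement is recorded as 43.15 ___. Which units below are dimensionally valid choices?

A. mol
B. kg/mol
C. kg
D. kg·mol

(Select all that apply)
B

molar mass has SI base units: kg / mol

Checking each option against kg / mol:
  A. mol: ✗ does not match
  B. kg/mol: ✓ matches
  C. kg: ✗ does not match
  D. kg·mol: ✗ does not match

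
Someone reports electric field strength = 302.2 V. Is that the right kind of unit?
No

electric field strength has SI base units: kg * m / (A * s^3)
V does NOT reduce to kg * m / (A * s^3); a valid unit for electric field strength would be e.g. V/m.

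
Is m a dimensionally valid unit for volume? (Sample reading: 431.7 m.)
No

volume has SI base units: m^3
m does NOT reduce to m^3; a valid unit for volume would be e.g. m³.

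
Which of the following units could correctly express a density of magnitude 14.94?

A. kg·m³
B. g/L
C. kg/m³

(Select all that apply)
B, C

density has SI base units: kg / m^3

Checking each option against kg / m^3:
  A. kg·m³: ✗ does not match
  B. g/L: ✓ matches
  C. kg/m³: ✓ matches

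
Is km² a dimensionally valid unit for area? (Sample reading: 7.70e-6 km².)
Yes

area has SI base units: m^2
km² reduces to the same SI base units, so it is a valid unit for area.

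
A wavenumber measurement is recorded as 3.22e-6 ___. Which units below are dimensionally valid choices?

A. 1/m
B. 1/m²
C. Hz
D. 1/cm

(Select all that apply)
A, D

wavenumber has SI base units: 1 / m

Checking each option against 1 / m:
  A. 1/m: ✓ matches
  B. 1/m²: ✗ does not match
  C. Hz: ✗ does not match
  D. 1/cm: ✓ matches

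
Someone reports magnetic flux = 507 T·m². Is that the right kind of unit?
Yes

magnetic flux has SI base units: kg * m^2 / (A * s^2)
T·m² reduces to the same SI base units, so it is a valid unit for magnetic flux.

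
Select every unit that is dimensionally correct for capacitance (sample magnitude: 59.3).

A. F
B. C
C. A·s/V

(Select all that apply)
A, C

capacitance has SI base units: A^2 * s^4 / (kg * m^2)

Checking each option against A^2 * s^4 / (kg * m^2):
  A. F: ✓ matches
  B. C: ✗ does not match
  C. A·s/V: ✓ matches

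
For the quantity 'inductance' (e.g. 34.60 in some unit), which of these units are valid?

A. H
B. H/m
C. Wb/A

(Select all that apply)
A, C

inductance has SI base units: kg * m^2 / (A^2 * s^2)

Checking each option against kg * m^2 / (A^2 * s^2):
  A. H: ✓ matches
  B. H/m: ✗ does not match
  C. Wb/A: ✓ matches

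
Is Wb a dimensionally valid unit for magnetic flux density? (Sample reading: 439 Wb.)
No

magnetic flux density has SI base units: kg / (A * s^2)
Wb does NOT reduce to kg / (A * s^2); a valid unit for magnetic flux density would be e.g. T.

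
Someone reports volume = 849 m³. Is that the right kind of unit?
Yes

volume has SI base units: m^3
m³ reduces to the same SI base units, so it is a valid unit for volume.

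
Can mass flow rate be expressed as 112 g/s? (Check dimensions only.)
Yes

mass flow rate has SI base units: kg / s
g/s reduces to the same SI base units, so it is a valid unit for mass flow rate.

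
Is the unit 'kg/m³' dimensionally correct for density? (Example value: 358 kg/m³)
Yes

density has SI base units: kg / m^3
kg/m³ reduces to the same SI base units, so it is a valid unit for density.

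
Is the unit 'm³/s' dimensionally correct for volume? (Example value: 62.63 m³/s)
No

volume has SI base units: m^3
m³/s does NOT reduce to m^3; a valid unit for volume would be e.g. m³.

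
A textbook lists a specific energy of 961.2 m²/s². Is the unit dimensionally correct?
Yes

specific energy has SI base units: m^2 / s^2
m²/s² reduces to the same SI base units, so it is a valid unit for specific energy.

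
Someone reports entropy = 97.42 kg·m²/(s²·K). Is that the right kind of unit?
Yes

entropy has SI base units: kg * m^2 / (s^2 * K)
kg·m²/(s²·K) reduces to the same SI base units, so it is a valid unit for entropy.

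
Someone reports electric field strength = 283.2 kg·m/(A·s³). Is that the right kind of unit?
Yes

electric field strength has SI base units: kg * m / (A * s^3)
kg·m/(A·s³) reduces to the same SI base units, so it is a valid unit for electric field strength.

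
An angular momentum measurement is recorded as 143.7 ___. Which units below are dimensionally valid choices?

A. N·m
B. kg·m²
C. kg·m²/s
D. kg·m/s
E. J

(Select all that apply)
C

angular momentum has SI base units: kg * m^2 / s

Checking each option against kg * m^2 / s:
  A. N·m: ✗ does not match
  B. kg·m²: ✗ does not match
  C. kg·m²/s: ✓ matches
  D. kg·m/s: ✗ does not match
  E. J: ✗ does not match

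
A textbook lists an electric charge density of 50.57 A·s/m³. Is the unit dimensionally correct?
Yes

electric charge density has SI base units: A * s / m^3
A·s/m³ reduces to the same SI base units, so it is a valid unit for electric charge density.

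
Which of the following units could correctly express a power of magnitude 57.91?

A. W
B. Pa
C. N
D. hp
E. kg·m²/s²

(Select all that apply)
A, D

power has SI base units: kg * m^2 / s^3

Checking each option against kg * m^2 / s^3:
  A. W: ✓ matches
  B. Pa: ✗ does not match
  C. N: ✗ does not match
  D. hp: ✓ matches
  E. kg·m²/s²: ✗ does not match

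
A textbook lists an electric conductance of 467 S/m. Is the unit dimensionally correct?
No

electric conductance has SI base units: A^2 * s^3 / (kg * m^2)
S/m does NOT reduce to A^2 * s^3 / (kg * m^2); a valid unit for electric conductance would be e.g. S.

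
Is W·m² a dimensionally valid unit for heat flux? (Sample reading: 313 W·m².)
No

heat flux has SI base units: kg / s^3
W·m² does NOT reduce to kg / s^3; a valid unit for heat flux would be e.g. W/m².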